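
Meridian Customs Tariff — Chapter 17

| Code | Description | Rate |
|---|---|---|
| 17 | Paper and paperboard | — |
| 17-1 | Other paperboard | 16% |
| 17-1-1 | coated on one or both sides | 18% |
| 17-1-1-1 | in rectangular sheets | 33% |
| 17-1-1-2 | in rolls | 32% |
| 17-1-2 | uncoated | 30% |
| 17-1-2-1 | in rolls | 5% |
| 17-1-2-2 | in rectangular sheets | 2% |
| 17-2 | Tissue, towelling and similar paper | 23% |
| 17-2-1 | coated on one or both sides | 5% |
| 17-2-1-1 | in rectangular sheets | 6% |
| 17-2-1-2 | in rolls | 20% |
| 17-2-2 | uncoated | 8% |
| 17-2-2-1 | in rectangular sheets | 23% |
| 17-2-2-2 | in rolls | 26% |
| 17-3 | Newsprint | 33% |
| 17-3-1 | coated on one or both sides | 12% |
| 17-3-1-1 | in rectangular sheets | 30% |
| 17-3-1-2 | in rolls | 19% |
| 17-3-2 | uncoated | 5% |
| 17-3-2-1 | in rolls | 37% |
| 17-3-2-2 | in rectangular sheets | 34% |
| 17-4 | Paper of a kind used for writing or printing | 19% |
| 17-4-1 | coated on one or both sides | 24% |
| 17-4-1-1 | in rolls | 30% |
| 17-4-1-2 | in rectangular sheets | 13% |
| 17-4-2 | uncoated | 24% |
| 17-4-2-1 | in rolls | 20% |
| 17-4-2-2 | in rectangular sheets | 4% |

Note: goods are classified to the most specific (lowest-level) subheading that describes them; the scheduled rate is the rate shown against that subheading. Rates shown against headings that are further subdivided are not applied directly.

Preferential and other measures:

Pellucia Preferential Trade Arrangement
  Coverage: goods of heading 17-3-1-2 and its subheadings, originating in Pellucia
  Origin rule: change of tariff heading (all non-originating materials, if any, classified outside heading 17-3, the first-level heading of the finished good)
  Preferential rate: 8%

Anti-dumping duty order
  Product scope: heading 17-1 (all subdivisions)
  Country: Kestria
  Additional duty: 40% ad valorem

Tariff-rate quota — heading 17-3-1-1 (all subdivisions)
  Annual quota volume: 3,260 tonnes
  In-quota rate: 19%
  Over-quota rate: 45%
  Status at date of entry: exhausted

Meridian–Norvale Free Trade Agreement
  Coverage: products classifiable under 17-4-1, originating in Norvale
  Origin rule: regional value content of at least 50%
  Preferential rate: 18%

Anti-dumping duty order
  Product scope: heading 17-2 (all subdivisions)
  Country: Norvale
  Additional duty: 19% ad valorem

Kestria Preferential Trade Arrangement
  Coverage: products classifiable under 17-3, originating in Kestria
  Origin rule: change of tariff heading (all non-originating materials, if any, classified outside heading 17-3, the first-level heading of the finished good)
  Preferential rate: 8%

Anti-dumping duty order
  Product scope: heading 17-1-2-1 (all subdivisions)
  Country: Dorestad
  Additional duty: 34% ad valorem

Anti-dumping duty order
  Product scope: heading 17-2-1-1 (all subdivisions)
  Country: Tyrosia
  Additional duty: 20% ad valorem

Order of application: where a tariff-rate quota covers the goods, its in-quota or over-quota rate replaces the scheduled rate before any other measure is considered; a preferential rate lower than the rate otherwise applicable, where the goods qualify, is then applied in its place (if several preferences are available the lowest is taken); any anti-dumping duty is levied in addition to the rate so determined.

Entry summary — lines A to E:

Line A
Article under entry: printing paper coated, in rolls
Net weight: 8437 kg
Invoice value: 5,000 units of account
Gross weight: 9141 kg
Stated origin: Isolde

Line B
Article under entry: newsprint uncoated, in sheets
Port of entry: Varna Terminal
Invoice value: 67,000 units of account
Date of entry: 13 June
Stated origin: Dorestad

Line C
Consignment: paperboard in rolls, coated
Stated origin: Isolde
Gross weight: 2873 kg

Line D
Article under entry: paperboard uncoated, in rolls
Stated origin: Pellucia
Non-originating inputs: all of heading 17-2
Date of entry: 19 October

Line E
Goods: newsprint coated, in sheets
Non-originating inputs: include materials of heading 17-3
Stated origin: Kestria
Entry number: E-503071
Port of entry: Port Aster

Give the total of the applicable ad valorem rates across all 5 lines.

Line A: printing paper → 17-4; coated → 17-4-1; in rolls → 17-4-1-1. Scheduled 30%. No special measure applies. → 30%.
Line B: newsprint → 17-3; uncoated → 17-3-2; in sheets → 17-3-2-2. Scheduled 34%. No special measure applies. → 34%.
Line C: paperboard → 17-1; coated → 17-1-1; in rolls → 17-1-1-2. Scheduled 32%. No special measure applies. → 32%.
Line D: paperboard → 17-1; uncoated → 17-1-2; in rolls → 17-1-2-1. Scheduled 5%. Pellucia agreement on 17-3-1-2: 17-1-2-1 not covered. → 5%.
Line E: newsprint → 17-3; coated → 17-3-1; in sheets → 17-3-1-1. Scheduled 30%. quota on 17-3-1-1 exhausted → over-quota 45%; Kestria agreement on 17-3: CTH not met. → 45%.
Sum: 30% + 34% + 32% + 5% + 45% = 146%.

146%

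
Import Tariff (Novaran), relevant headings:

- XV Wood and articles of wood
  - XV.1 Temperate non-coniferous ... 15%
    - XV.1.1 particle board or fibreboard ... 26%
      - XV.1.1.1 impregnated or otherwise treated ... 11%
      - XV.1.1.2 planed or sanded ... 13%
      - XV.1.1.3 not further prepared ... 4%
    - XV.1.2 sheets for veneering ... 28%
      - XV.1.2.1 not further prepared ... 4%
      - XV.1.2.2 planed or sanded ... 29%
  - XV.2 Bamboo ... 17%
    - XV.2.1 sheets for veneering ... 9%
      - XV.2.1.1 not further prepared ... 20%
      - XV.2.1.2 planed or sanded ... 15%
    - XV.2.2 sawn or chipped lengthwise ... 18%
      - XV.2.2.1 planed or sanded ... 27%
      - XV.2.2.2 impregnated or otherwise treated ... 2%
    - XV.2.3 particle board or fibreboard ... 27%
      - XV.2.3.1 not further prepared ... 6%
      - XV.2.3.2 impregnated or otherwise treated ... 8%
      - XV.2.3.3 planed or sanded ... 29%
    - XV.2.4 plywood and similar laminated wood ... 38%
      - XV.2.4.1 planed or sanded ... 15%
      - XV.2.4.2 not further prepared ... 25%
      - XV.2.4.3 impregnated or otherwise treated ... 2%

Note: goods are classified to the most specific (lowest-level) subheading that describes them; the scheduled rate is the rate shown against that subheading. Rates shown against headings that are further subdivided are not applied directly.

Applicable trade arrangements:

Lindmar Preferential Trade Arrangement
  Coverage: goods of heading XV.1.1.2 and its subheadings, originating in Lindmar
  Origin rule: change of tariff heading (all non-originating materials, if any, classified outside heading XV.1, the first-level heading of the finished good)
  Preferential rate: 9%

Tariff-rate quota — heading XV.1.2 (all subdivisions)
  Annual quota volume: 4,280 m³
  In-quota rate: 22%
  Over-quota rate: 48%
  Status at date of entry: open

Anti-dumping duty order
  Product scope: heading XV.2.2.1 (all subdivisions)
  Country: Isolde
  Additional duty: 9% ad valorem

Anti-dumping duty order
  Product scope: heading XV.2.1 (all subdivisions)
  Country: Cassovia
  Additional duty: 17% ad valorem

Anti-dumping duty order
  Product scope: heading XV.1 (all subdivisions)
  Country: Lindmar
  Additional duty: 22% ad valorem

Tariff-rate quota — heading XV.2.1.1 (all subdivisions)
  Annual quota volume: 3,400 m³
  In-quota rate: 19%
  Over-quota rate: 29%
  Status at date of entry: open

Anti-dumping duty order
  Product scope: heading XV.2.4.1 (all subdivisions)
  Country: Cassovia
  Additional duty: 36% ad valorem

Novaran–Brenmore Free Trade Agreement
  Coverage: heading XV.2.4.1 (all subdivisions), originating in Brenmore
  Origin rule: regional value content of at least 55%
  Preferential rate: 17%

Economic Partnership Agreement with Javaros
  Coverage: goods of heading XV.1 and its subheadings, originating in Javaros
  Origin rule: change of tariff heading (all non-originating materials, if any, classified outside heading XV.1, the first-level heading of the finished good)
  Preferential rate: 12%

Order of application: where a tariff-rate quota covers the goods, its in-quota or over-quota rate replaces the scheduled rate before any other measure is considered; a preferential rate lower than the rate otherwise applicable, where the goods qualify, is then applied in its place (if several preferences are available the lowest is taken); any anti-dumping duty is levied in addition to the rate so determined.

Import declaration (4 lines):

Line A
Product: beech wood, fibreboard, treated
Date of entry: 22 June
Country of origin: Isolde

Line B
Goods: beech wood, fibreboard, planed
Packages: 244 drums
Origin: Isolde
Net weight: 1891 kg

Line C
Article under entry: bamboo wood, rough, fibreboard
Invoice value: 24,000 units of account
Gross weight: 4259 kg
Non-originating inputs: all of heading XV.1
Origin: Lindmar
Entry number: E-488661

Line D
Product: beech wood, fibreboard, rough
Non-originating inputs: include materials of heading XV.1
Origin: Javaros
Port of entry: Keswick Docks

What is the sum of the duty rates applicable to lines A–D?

Line A: beech → XV.1; fibreboard → XV.1.1; treated → XV.1.1.1. Scheduled 11%. No special measure applies. → 11%.
Line B: beech → XV.1; fibreboard → XV.1.1; planed → XV.1.1.2. Scheduled 13%. No special measure applies. → 13%.
Line C: bamboo → XV.2; fibreboard → XV.2.3; rough → XV.2.3.1. Scheduled 6%. Lindmar agreement on XV.1.1.2: XV.2.3.1 not covered. → 6%.
Line D: beech → XV.1; fibreboard → XV.1.1; rough → XV.1.1.3. Scheduled 4%. Javaros agreement on XV.1: CTH not met. → 4%.
Sum: 11% + 13% + 6% + 4% = 34%.

34%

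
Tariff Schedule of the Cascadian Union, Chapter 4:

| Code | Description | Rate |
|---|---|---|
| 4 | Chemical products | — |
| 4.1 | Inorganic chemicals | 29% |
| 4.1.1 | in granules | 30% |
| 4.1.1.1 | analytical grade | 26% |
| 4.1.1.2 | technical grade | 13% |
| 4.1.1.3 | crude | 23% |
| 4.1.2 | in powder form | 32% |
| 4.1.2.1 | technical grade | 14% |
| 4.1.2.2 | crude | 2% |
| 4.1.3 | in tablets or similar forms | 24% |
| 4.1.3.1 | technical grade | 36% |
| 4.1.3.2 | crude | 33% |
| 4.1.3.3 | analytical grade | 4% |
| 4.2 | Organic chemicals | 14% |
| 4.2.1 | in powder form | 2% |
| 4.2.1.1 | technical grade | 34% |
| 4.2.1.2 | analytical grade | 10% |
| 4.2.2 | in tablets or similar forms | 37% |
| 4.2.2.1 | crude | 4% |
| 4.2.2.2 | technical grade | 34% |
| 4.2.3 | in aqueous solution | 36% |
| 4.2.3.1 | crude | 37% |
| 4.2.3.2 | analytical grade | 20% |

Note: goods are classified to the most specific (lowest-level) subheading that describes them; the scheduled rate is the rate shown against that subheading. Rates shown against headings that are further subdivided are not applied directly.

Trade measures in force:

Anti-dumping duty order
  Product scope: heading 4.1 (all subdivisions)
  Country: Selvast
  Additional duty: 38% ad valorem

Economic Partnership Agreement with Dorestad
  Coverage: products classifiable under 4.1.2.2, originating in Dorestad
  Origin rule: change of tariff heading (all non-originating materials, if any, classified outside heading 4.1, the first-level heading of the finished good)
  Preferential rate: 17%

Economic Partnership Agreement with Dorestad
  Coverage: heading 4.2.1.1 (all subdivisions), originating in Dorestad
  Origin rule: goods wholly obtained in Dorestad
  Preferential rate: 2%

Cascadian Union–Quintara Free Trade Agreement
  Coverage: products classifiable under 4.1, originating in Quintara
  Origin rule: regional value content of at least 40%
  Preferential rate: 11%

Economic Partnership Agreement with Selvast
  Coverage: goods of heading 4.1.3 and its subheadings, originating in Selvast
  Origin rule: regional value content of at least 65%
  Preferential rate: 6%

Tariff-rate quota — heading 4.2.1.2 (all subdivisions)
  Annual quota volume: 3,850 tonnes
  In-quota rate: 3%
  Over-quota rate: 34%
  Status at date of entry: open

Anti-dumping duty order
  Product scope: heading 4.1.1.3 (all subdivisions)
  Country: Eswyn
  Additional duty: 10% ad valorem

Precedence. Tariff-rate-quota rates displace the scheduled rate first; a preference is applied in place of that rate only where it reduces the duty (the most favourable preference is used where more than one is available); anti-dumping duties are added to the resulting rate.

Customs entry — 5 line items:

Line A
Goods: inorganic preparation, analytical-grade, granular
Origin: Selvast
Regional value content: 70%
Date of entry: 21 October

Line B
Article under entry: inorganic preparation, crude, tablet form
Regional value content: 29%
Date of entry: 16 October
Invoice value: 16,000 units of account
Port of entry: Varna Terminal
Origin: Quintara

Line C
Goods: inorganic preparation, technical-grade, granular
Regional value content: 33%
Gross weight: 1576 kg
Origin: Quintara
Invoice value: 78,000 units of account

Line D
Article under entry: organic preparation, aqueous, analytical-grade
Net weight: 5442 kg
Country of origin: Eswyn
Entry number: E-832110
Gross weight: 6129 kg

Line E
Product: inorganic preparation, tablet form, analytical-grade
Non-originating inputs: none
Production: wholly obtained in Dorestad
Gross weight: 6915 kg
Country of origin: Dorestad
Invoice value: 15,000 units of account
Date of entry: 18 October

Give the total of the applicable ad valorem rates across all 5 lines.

134%

Line A: inorganic → 4.1; granular → 4.1.1; analytical-grade → 4.1.1.1. Scheduled 26%. Selvast agreement on 4.1.3: 4.1.1.1 not covered; anti-dumping (Selvast, 4.1): +38%; total 26% + 38% = 64%. → 64%.
Line B: inorganic → 4.1; tablet form → 4.1.3; crude → 4.1.3.2. Scheduled 33%. Quintara agreement on 4.1: RVC < 40%. → 33%.
Line C: inorganic → 4.1; granular → 4.1.1; technical-grade → 4.1.1.2. Scheduled 13%. Quintara agreement on 4.1: RVC < 40%. → 13%.
Line D: organic → 4.2; aqueous → 4.2.3; analytical-grade → 4.2.3.2. Scheduled 20%. No special measure applies. → 20%.
Line E: inorganic → 4.1; tablet form → 4.1.3; analytical-grade → 4.1.3.3. Scheduled 4%. Dorestad agreement on 4.1.2.2: 4.1.3.3 not covered; Dorestad agreement on 4.2.1.1: 4.1.3.3 not covered. → 4%.
Sum: 64% + 33% + 13% + 20% + 4% = 134%.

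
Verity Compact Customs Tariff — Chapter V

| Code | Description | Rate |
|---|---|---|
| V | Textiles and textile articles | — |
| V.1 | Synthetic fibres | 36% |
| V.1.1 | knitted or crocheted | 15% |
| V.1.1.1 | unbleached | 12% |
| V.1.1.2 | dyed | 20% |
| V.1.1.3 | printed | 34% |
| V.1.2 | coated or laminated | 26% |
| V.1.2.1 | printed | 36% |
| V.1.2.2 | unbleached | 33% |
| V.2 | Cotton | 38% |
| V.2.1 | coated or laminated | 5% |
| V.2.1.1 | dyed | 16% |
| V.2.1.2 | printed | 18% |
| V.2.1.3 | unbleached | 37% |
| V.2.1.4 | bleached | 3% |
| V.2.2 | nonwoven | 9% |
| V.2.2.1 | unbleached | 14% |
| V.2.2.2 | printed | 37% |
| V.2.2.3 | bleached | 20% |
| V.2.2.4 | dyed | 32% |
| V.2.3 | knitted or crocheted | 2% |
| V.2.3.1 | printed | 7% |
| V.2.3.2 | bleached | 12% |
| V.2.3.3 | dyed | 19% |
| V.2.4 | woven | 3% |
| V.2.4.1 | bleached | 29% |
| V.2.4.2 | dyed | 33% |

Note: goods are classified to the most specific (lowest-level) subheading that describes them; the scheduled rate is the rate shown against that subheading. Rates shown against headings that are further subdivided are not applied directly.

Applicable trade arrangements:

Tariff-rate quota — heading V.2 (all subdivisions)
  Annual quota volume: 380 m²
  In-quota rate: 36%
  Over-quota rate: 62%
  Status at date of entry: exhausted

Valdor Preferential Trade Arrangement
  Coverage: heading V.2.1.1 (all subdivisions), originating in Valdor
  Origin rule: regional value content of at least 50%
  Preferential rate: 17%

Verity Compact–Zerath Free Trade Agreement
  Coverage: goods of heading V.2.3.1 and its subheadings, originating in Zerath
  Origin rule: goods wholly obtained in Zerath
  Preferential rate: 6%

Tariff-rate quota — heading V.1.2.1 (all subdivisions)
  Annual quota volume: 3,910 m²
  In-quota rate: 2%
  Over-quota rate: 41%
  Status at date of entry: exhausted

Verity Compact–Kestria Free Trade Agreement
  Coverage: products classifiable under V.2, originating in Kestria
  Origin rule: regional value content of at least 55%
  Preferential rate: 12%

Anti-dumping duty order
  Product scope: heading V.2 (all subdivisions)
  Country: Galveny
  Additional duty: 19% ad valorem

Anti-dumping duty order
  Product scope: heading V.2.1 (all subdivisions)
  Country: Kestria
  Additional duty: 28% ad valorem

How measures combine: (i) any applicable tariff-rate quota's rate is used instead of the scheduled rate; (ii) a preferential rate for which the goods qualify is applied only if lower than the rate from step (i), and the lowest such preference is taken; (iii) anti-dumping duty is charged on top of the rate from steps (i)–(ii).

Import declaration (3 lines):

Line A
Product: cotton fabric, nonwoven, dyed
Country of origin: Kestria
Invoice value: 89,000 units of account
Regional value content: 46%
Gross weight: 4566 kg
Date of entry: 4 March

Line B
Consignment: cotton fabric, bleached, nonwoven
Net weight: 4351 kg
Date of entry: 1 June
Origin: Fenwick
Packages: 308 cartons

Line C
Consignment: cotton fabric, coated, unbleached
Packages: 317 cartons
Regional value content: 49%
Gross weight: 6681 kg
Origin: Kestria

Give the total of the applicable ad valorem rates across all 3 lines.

Line A: cotton → V.2; nonwoven → V.2.2; dyed → V.2.2.4. Scheduled 32%. quota on V.2 exhausted → over-quota 62%; Kestria agreement on V.2: RVC < 55%. → 62%.
Line B: cotton → V.2; nonwoven → V.2.2; bleached → V.2.2.3. Scheduled 20%. quota on V.2 exhausted → over-quota 62%. → 62%.
Line C: cotton → V.2; coated → V.2.1; unbleached → V.2.1.3. Scheduled 37%. quota on V.2 exhausted → over-quota 62%; Kestria agreement on V.2: RVC < 55%; anti-dumping (Kestria, V.2.1): +28%; total 62% + 28% = 90%. → 90%.
Sum: 62% + 62% + 90% = 214%.

214%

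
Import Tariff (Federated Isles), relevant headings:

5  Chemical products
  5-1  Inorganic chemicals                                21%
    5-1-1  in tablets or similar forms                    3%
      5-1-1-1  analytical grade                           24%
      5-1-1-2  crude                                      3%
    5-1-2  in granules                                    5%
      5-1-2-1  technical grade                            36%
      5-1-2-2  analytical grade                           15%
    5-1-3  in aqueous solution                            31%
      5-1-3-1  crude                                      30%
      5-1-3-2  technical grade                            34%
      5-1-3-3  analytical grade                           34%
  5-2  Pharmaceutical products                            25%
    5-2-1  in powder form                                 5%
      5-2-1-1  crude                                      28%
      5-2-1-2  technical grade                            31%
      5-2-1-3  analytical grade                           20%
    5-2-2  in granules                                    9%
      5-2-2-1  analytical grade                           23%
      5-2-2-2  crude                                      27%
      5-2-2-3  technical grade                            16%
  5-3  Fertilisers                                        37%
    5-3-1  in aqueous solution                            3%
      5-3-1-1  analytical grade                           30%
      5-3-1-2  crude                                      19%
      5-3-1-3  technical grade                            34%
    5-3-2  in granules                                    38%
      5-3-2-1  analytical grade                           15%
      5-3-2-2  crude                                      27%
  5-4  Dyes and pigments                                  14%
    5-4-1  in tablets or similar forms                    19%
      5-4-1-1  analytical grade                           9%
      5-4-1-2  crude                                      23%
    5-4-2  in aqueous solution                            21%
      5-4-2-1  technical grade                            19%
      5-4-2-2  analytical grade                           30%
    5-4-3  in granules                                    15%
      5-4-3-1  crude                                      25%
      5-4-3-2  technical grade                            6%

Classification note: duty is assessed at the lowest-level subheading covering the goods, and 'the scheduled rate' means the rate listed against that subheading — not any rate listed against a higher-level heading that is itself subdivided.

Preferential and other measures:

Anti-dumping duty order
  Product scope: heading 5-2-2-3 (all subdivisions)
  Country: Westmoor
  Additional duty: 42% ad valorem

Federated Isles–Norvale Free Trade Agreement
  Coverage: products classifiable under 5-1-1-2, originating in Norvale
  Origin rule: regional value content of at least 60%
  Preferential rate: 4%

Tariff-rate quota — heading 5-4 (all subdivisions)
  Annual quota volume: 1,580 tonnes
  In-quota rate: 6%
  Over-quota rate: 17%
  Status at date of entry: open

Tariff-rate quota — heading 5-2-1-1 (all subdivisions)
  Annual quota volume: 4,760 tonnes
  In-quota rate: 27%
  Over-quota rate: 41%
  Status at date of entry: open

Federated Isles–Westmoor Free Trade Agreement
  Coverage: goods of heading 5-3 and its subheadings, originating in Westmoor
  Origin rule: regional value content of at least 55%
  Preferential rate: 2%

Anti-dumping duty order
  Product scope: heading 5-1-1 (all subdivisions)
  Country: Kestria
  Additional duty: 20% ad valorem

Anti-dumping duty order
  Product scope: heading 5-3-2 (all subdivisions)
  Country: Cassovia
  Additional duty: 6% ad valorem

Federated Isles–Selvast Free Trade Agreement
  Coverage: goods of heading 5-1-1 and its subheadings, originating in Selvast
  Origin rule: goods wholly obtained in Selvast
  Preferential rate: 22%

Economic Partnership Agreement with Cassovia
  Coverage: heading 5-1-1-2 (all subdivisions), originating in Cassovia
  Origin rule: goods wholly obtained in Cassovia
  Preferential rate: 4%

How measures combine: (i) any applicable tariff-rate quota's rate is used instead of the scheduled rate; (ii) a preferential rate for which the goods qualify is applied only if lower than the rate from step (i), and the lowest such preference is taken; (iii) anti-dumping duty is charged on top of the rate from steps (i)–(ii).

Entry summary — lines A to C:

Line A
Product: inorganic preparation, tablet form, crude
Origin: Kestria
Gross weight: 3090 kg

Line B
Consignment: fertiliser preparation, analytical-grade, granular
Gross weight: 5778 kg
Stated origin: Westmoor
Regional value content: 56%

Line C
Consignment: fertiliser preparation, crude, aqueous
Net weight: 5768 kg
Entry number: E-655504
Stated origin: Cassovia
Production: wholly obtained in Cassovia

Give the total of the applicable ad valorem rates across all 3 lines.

Line A: inorganic → 5-1; tablet form → 5-1-1; crude → 5-1-1-2. Scheduled 3%. anti-dumping (Kestria, 5-1-1): +20%; total 3% + 20% = 23%. → 23%.
Line B: fertiliser → 5-3; granular → 5-3-2; analytical-grade → 5-3-2-1. Scheduled 15%. Westmoor agreement on 5-3: RVC ≥ 55% → 2% available; preferential 2%. → 2%.
Line C: fertiliser → 5-3; aqueous → 5-3-1; crude → 5-3-1-2. Scheduled 19%. Cassovia agreement on 5-1-1-2: 5-3-1-2 not covered. → 19%.
Sum: 23% + 2% + 19% = 44%.

44%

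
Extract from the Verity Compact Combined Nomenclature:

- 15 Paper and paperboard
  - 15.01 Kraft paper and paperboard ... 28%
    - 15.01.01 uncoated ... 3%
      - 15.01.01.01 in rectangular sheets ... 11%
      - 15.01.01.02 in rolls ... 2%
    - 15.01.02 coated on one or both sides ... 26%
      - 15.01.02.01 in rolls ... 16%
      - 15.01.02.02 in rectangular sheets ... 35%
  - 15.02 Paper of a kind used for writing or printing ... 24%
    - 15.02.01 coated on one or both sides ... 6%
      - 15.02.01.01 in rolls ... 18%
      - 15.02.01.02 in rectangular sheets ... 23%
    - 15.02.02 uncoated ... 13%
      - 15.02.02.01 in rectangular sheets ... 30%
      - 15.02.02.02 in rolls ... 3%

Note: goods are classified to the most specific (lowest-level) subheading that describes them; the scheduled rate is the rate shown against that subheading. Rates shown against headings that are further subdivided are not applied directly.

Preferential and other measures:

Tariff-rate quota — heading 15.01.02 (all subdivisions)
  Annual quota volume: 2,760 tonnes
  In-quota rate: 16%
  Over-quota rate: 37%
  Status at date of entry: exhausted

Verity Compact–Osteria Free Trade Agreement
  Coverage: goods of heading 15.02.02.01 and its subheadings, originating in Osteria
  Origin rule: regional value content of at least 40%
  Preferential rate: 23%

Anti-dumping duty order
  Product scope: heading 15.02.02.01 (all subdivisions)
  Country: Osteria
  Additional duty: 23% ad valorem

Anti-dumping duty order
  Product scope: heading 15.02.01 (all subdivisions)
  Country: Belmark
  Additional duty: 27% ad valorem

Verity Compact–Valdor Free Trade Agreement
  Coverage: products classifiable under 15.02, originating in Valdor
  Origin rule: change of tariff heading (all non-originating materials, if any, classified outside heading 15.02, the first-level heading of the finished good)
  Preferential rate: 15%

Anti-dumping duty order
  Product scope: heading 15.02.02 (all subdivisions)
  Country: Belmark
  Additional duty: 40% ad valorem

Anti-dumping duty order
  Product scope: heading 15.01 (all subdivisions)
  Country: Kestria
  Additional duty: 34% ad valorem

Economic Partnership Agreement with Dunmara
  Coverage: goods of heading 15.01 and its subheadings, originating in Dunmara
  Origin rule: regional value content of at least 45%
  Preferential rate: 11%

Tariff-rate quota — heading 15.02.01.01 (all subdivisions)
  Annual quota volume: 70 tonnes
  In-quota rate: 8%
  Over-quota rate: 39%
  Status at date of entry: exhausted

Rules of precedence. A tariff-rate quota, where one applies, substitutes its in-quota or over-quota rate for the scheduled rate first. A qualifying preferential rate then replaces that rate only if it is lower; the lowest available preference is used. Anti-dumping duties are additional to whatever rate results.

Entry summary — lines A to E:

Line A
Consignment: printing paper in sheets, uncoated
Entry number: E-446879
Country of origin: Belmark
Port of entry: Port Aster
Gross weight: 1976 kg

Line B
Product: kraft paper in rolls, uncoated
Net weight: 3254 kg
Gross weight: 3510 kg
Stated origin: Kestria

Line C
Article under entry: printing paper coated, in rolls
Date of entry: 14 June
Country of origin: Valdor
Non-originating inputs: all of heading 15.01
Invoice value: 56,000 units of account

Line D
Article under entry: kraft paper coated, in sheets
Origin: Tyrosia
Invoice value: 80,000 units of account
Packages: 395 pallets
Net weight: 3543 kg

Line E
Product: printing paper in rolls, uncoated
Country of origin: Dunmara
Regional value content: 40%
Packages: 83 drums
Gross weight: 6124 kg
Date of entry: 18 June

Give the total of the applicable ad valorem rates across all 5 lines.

Line A: printing paper → 15.02; uncoated → 15.02.02; in sheets → 15.02.02.01. Scheduled 30%. anti-dumping (Belmark, 15.02.02): +40%; total 30% + 40% = 70%. → 70%.
Line B: kraft paper → 15.01; uncoated → 15.01.01; in rolls → 15.01.01.02. Scheduled 2%. anti-dumping (Kestria, 15.01): +34%; total 2% + 34% = 36%. → 36%.
Line C: printing paper → 15.02; coated → 15.02.01; in rolls → 15.02.01.01. Scheduled 18%. quota on 15.02.01.01 exhausted → over-quota 39%; Valdor agreement on 15.02: CTH met → 15% available; preferential 15%. → 15%.
Line D: kraft paper → 15.01; coated → 15.01.02; in sheets → 15.01.02.02. Scheduled 35%. quota on 15.01.02 exhausted → over-quota 37%. → 37%.
Line E: printing paper → 15.02; uncoated → 15.02.02; in rolls → 15.02.02.02. Scheduled 3%. Dunmara agreement on 15.01: 15.02.02.02 not covered. → 3%.
Sum: 70% + 36% + 15% + 37% + 3% = 161%.

161%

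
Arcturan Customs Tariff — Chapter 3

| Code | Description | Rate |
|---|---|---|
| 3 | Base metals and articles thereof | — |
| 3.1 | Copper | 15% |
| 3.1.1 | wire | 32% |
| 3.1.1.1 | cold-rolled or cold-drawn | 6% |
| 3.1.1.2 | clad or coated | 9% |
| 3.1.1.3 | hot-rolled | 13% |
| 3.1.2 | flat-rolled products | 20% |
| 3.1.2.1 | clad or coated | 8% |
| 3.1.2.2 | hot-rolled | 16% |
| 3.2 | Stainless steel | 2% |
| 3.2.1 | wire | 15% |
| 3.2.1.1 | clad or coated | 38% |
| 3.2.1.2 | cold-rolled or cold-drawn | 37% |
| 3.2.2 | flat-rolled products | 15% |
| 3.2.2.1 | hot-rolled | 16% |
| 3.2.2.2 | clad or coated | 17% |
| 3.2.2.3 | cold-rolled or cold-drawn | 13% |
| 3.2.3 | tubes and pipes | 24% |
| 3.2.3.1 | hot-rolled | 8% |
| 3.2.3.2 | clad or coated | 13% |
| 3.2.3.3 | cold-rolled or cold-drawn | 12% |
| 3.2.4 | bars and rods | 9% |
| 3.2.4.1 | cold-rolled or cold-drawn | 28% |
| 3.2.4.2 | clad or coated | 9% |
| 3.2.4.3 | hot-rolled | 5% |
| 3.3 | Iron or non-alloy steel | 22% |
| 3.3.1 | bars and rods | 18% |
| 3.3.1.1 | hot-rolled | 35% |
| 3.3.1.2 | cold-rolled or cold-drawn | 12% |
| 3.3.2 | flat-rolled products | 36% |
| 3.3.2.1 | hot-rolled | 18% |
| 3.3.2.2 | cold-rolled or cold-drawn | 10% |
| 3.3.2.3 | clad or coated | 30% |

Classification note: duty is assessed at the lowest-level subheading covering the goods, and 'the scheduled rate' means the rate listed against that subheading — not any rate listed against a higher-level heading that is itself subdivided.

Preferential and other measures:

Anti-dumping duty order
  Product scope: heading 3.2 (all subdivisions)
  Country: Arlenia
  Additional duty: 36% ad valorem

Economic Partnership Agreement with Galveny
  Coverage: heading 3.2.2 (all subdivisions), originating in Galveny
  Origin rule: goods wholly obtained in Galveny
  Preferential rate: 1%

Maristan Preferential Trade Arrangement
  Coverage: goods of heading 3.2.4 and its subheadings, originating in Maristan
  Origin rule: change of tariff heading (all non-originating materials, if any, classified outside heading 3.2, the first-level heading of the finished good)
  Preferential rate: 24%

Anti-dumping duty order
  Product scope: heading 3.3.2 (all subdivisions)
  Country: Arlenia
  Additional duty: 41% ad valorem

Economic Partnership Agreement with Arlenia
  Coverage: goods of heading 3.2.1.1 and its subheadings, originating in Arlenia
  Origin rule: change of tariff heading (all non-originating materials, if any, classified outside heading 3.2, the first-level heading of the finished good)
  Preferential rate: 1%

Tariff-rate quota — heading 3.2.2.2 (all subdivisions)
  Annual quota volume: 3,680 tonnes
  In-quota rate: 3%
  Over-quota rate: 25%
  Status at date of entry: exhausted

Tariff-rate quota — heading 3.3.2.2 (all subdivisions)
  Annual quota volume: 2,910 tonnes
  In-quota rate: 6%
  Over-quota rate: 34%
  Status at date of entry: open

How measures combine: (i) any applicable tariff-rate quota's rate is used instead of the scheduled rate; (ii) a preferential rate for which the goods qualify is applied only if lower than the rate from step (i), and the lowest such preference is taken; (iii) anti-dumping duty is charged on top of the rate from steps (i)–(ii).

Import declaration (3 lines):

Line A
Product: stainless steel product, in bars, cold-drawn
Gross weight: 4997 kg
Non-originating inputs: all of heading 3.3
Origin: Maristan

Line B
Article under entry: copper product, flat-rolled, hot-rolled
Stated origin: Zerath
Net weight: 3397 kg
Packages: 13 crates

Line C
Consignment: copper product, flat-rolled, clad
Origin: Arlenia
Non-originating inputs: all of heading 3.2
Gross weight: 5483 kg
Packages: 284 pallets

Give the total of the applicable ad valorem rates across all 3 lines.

Line A: stainless steel → 3.2; in bars → 3.2.4; cold-drawn → 3.2.4.1. Scheduled 28%. Maristan agreement on 3.2.4: CTH met → 24% available; preferential 24%. → 24%.
Line B: copper → 3.1; flat-rolled → 3.1.2; hot-rolled → 3.1.2.2. Scheduled 16%. No special measure applies. → 16%.
Line C: copper → 3.1; flat-rolled → 3.1.2; clad → 3.1.2.1. Scheduled 8%. Arlenia agreement on 3.2.1.1: 3.1.2.1 not covered. → 8%.
Sum: 24% + 16% + 8% = 48%.

48%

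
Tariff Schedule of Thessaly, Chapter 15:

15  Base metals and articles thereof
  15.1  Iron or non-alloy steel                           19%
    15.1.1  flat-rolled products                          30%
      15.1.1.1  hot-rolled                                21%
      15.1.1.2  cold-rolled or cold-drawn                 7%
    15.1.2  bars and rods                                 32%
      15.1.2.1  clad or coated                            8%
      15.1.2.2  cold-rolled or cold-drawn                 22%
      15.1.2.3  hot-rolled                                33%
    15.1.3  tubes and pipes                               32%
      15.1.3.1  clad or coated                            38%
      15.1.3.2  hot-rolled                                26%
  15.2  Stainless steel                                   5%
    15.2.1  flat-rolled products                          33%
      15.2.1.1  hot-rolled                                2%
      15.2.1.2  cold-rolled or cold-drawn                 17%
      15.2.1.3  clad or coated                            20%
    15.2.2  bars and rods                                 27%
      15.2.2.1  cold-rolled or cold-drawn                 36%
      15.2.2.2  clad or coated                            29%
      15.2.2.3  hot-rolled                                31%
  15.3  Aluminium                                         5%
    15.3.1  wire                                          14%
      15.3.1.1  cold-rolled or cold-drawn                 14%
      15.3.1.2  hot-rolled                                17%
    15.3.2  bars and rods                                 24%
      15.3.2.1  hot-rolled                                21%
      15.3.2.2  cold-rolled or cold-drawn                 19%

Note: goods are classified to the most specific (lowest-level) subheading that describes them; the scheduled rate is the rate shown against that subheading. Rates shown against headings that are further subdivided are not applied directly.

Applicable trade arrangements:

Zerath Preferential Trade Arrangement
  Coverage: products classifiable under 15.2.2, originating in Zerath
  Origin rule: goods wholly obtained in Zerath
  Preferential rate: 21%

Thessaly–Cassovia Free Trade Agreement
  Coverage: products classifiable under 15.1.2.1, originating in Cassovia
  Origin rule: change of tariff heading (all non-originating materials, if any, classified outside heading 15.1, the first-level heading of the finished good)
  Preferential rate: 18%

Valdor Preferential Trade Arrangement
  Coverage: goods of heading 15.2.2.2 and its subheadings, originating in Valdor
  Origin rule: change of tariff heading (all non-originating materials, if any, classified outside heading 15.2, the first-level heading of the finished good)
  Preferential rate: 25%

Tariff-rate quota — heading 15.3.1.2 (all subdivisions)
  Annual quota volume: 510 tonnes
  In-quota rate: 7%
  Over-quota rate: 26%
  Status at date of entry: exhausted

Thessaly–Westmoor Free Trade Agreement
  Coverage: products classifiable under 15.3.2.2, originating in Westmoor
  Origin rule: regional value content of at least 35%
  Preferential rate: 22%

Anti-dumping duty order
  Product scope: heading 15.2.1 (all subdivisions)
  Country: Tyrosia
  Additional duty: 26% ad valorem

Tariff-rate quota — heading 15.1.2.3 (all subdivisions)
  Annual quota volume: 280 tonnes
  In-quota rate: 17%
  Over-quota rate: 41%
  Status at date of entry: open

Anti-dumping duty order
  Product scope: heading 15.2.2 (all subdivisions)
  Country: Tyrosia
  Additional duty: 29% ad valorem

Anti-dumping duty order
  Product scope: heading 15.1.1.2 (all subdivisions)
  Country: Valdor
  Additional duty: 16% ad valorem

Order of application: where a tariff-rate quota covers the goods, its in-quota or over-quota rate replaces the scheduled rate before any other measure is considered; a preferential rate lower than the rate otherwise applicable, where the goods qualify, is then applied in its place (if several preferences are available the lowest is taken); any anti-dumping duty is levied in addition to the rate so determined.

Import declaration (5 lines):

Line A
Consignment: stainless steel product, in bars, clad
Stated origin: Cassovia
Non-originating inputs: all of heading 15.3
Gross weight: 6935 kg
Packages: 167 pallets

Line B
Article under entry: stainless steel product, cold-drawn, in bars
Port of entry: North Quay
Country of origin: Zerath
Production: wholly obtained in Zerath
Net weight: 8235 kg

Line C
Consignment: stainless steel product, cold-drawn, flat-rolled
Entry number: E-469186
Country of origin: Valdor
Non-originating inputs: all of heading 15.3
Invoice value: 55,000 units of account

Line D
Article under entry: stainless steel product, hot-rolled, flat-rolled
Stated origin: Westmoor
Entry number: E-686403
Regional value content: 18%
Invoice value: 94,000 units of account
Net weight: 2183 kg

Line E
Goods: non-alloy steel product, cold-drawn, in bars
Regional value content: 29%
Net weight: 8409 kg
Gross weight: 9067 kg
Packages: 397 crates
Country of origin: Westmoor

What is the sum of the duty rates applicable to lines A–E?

91%

Line A: stainless steel → 15.2; in bars → 15.2.2; clad → 15.2.2.2. Scheduled 29%. Cassovia agreement on 15.1.2.1: 15.2.2.2 not covered. → 29%.
Line B: stainless steel → 15.2; in bars → 15.2.2; cold-drawn → 15.2.2.1. Scheduled 36%. Zerath agreement on 15.2.2: wholly obtained → 21% available; preferential 21%. → 21%.
Line C: stainless steel → 15.2; flat-rolled → 15.2.1; cold-drawn → 15.2.1.2. Scheduled 17%. Valdor agreement on 15.2.2.2: 15.2.1.2 not covered. → 17%.
Line D: stainless steel → 15.2; flat-rolled → 15.2.1; hot-rolled → 15.2.1.1. Scheduled 2%. Westmoor agreement on 15.3.2.2: 15.2.1.1 not covered. → 2%.
Line E: non-alloy steel → 15.1; in bars → 15.1.2; cold-drawn → 15.1.2.2. Scheduled 22%. Westmoor agreement on 15.3.2.2: 15.1.2.2 not covered. → 22%.
Sum: 29% + 21% + 17% + 2% + 22% = 91%.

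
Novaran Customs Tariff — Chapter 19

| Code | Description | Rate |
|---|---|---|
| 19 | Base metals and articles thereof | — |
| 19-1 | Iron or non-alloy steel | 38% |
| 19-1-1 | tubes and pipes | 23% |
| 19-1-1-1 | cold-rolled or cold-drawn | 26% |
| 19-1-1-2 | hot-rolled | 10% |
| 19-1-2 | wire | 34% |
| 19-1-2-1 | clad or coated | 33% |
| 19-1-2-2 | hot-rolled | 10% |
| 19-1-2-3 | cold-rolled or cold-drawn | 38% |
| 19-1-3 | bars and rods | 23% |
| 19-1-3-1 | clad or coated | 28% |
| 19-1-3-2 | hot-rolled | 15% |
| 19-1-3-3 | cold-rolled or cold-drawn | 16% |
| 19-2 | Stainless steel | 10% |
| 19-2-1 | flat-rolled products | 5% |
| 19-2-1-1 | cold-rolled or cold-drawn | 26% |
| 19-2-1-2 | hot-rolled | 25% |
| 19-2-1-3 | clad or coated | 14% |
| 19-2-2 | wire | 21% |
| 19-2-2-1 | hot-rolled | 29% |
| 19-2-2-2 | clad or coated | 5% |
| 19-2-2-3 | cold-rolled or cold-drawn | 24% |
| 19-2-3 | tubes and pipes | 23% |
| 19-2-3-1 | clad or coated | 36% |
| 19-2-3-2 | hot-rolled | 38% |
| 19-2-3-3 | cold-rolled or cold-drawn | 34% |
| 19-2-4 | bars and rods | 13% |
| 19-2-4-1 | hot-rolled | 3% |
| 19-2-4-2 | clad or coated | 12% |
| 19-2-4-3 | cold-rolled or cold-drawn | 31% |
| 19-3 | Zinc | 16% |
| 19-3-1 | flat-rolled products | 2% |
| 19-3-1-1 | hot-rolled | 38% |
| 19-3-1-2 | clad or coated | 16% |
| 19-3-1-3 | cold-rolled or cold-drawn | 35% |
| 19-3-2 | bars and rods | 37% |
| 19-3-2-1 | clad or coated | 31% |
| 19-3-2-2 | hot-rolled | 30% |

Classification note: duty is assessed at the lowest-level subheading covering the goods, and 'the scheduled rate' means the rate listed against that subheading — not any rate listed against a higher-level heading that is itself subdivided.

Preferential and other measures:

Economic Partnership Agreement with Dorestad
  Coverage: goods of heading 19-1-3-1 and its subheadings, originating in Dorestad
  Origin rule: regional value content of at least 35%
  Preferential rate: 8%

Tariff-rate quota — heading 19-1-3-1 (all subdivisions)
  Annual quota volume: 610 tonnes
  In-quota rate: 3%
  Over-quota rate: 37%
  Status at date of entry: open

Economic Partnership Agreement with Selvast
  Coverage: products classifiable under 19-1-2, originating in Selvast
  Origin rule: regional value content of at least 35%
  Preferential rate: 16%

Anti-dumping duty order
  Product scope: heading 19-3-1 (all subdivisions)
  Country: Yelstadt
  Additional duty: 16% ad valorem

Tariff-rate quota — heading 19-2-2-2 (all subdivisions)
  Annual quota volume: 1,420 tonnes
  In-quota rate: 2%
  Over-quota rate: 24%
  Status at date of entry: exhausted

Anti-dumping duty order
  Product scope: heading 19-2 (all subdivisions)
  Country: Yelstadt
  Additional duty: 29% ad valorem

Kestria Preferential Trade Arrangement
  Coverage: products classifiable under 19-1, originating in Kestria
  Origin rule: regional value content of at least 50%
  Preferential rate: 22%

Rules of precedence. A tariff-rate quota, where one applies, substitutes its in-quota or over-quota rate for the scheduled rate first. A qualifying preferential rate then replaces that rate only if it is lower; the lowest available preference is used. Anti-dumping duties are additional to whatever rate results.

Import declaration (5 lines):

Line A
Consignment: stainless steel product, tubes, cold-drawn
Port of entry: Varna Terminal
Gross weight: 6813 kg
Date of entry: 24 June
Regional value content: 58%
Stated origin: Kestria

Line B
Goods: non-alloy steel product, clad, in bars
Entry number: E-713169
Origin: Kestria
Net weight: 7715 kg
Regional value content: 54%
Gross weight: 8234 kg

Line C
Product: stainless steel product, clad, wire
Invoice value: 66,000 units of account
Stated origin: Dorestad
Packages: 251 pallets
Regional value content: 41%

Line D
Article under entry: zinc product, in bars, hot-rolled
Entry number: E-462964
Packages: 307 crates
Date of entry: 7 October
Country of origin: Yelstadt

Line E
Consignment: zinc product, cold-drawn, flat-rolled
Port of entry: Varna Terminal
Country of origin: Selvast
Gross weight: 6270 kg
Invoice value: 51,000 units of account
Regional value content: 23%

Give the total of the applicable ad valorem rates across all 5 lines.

Line A: stainless steel → 19-2; tubes → 19-2-3; cold-drawn → 19-2-3-3. Scheduled 34%. Kestria agreement on 19-1: 19-2-3-3 not covered. → 34%.
Line B: non-alloy steel → 19-1; in bars → 19-1-3; clad → 19-1-3-1. Scheduled 28%. quota on 19-1-3-1 open → in-quota 3%; Kestria agreement on 19-1: RVC ≥ 50% → 22% available; preference 22% not lower than 3% → no reduction. → 3%.
Line C: stainless steel → 19-2; wire → 19-2-2; clad → 19-2-2-2. Scheduled 5%. quota on 19-2-2-2 exhausted → over-quota 24%; Dorestad agreement on 19-1-3-1: 19-2-2-2 not covered. → 24%.
Line D: zinc → 19-3; in bars → 19-3-2; hot-rolled → 19-3-2-2. Scheduled 30%. No special measure applies. → 30%.
Line E: zinc → 19-3; flat-rolled → 19-3-1; cold-drawn → 19-3-1-3. Scheduled 35%. Selvast agreement on 19-1-2: 19-3-1-3 not covered. → 35%.
Sum: 34% + 3% + 24% + 30% + 35% = 126%.

126%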